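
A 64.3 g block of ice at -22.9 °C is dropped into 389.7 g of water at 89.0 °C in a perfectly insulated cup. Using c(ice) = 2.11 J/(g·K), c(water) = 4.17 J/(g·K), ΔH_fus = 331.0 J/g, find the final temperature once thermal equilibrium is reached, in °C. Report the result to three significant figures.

T_f = 63.5 °C

Heat to bring ice to 0 °C and melt it: q₁ = 64.3×2.11×22.9 + 64.3×331.0 = 24390 J
Heat the water can supply cooling to 0 °C: 389.7×4.17×89.0 = 144629 J > q₁, so all ice melts.
Energy balance: 389.7×4.17×(89.0 − T) = 24390 + 64.3×4.17×(T − 0)
1625.049(89.0 − T) = 24390 + 268.131 T
144629 − 24390 = 1893.180 T
T = 120239 / 1893.180 = 63.51 °C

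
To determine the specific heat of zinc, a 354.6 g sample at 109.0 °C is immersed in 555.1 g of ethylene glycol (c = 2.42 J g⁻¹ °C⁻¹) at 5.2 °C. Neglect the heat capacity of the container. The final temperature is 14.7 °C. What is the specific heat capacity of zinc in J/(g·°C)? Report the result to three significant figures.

q_gained = (555.1 × 2.42) × (14.7 − 5.2) = 12760 J
q_lost = 354.6 × c × (109.0 − 14.7) = 33438.78 c
Set equal: c = 12760 / 33438.78 = 0.382 J/(g·°C)

c = 0.382 J/(g·°C)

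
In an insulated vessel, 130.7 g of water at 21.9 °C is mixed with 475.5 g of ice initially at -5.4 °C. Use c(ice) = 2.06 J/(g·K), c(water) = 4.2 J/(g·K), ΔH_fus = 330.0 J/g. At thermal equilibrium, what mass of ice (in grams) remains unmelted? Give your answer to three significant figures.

Heat to warm all ice to 0 °C: 475.5×2.06×5.4 = 5289.5 J
Heat released by water cooling to 0 °C: 130.7×4.2×21.9 = 12022 J
12022 J < 5289.5 + 475.5×330.0 = 162204.5 J, so not all ice melts; final T = 0 °C.
Heat left for melting: 12022 − 5289.5 = 6732.5 J
Mass melted = 6732.5 / 330.0 = 20.40 g
Ice remaining = 475.5 − 20.40 = 455.10 g

m_ice remaining = 455 g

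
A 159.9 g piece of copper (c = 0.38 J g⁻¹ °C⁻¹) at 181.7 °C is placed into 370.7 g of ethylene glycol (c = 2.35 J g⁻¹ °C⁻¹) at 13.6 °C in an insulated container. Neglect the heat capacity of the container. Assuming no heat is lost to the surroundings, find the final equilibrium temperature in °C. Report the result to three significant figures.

T_f = 24.6 °C

Heat lost by copper = heat gained by ethylene glycol.
(159.9)(0.38)(181.7 − T) = (370.7)(2.35)(T − 13.6)
60.762 (181.7 − T) = 871.145 (T − 13.6)
11040 − 60.762 T = 871.145 T − 11848
22888 = 931.907 T
T = 24.56 °C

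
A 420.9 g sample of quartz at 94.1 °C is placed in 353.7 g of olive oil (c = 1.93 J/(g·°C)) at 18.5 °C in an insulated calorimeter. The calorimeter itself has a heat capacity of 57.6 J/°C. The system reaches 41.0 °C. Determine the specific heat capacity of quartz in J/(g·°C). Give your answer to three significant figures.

c = 0.745 J/(g·°C)

q_gained = (353.7 × 1.93 + 57.6) × (41.0 − 18.5) = 16660 J
q_lost = 420.9 × c × (94.1 − 41.0) = 22349.79 c
Set equal: c = 16660 / 22349.79 = 0.745 J/(g·°C)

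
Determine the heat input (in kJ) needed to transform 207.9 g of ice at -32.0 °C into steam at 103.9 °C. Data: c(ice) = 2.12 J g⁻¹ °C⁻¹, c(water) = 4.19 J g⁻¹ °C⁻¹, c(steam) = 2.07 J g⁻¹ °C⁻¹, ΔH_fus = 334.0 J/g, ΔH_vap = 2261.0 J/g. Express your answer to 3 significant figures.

q1 (heat ice -32.0→0.0 °C): 207.9 × 2.12 × 32.0 = 14104 J
q2 (melt at 0 °C): 207.9 × 334.0 = 69439 J
q3 (heat water 0.0→100.0 °C): 207.9 × 4.19 × 100.0 = 87110 J
q4 (vaporize at 100 °C): 207.9 × 2261.0 = 470062 J
q5 (heat steam 100.0→103.9 °C): 207.9 × 2.07 × 3.9 = 1678 J
Total: 14104 + 69439 + 87110 + 470062 + 1678 = 642393 J = 642 kJ

q = 642 kJ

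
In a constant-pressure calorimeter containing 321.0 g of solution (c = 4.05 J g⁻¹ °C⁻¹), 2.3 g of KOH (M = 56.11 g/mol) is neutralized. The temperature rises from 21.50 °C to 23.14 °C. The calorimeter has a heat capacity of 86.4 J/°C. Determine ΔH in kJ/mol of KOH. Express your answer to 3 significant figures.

|ΔT| = |23.14 − 21.50| = 1.64 °C
|q_surr| = (321.0 × 4.05 + 86.4) × 1.64 = 1386.45 × 1.64 = 2274 J
n(KOH) = 2.3 / 56.11 = 0.04099 mol
Temperature rose, so q_rxn = −|q_surr| = -2.274 kJ
ΔH = q_rxn / n = -55.48 kJ/mol

ΔH = -55.5 kJ/mol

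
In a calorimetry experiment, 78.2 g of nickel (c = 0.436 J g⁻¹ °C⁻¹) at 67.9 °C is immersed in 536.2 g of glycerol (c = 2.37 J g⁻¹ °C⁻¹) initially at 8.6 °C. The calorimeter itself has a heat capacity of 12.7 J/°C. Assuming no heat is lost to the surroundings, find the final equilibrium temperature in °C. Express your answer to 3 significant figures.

Heat lost by nickel = heat gained by glycerol + calorimeter.
(78.2)(0.436)(67.9 − T) = [(536.2)(2.37) + 12.7](T − 8.6)
34.0952 (67.9 − T) = 1283.494 (T − 8.6)
2315.1 − 34.0952 T = 1283.494 T − 11038
13353.1 = 1317.5892 T
T = 10.13 °C

T_f = 10.1 °C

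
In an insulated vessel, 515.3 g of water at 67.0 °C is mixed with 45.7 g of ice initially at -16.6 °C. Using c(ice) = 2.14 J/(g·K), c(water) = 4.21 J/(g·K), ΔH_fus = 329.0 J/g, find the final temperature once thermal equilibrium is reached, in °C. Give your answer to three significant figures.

T_f = 54.5 °C

Heat to bring ice to 0 °C and melt it: q₁ = 45.7×2.14×16.6 + 45.7×329.0 = 16659 J
Heat the water can supply cooling to 0 °C: 515.3×4.21×67.0 = 145351 J > q₁, so all ice melts.
Energy balance: 515.3×4.21×(67.0 − T) = 16659 + 45.7×4.21×(T − 0)
2169.413(67.0 − T) = 16659 + 192.397 T
145351 − 16659 = 2361.810 T
T = 128692 / 2361.810 = 54.49 °C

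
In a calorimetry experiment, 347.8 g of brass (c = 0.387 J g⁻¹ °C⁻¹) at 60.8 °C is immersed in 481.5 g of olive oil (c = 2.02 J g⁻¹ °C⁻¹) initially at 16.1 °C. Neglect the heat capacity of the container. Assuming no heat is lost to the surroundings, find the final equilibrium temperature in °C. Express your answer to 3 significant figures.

Heat lost by brass = heat gained by olive oil.
(347.8)(0.387)(60.8 − T) = (481.5)(2.02)(T − 16.1)
134.5986 (60.8 − T) = 972.63 (T − 16.1)
8183.6 − 134.5986 T = 972.63 T − 15659
23842.6 = 1107.2286 T
T = 21.53 °C

T_f = 21.5 °C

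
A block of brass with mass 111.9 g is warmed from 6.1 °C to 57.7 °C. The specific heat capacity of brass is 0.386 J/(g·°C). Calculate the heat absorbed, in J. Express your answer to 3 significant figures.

q = m c ΔT = 111.9 × 0.386 × (57.7 − 6.1)
q = 111.9 × 0.386 × 51.6 = 2229 J

q = 2230 J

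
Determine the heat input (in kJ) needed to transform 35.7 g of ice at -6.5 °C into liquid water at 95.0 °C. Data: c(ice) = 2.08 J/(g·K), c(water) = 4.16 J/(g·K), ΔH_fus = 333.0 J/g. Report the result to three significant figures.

q = 26.5 kJ

q1 (heat ice -6.5→0.0 °C): 35.7 × 2.08 × 6.5 = 483 J
q2 (melt at 0 °C): 35.7 × 333.0 = 11888 J
q3 (heat water 0.0→95.0 °C): 35.7 × 4.16 × 95.0 = 14109 J
Total: 483 + 11888 + 14109 = 26480 J = 26.5 kJ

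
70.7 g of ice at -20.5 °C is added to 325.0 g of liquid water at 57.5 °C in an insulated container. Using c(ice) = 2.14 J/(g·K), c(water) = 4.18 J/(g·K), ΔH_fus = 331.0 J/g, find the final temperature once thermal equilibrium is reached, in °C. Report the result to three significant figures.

Heat to bring ice to 0 °C and melt it: q₁ = 70.7×2.14×20.5 + 70.7×331.0 = 26503 J
Heat the water can supply cooling to 0 °C: 325.0×4.18×57.5 = 78113.8 J > q₁, so all ice melts.
Energy balance: 325.0×4.18×(57.5 − T) = 26503 + 70.7×4.18×(T − 0)
1358.5(57.5 − T) = 26503 + 295.526 T
78113.8 − 26503 = 1654.026 T
T = 51610.8 / 1654.026 = 31.20 °C

T_f = 31.2 °C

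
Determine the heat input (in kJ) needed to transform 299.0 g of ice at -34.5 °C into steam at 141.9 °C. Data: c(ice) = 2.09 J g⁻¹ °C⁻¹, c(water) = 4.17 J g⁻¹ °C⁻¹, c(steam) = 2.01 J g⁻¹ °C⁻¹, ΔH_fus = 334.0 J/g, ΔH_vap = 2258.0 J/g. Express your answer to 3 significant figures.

q1 (heat ice -34.5→0.0 °C): 299.0 × 2.09 × 34.5 = 21559 J
q2 (melt at 0 °C): 299.0 × 334.0 = 99866 J
q3 (heat water 0.0→100.0 °C): 299.0 × 4.17 × 100.0 = 124683 J
q4 (vaporize at 100 °C): 299.0 × 2258.0 = 675142 J
q5 (heat steam 100.0→141.9 °C): 299.0 × 2.01 × 41.9 = 25181 J
Total: 21559 + 99866 + 124683 + 675142 + 25181 = 946431 J = 946 kJ

q = 946 kJ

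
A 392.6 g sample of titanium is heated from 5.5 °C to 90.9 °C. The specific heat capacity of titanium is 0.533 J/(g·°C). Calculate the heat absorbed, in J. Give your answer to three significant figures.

q = m c ΔT = 392.6 × 0.533 × (90.9 − 5.5)
q = 392.6 × 0.533 × 85.4 = 17870 J

q = 17900 J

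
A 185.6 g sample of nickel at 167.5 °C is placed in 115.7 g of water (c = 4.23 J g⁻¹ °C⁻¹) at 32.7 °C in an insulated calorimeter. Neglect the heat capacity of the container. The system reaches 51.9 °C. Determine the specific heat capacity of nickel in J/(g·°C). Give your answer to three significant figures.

c = 0.438 J/(g·°C)

q_gained = (115.7 × 4.23) × (51.9 − 32.7) = 9397 J
q_lost = 185.6 × c × (167.5 − 51.9) = 21455.36 c
Set equal: c = 9397 / 21455.36 = 0.438 J/(g·°C)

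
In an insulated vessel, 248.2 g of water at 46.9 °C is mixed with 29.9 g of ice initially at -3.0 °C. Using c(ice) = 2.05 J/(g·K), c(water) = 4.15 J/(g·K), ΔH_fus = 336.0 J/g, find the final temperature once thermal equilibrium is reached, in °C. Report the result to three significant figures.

Heat to bring ice to 0 °C and melt it: q₁ = 29.9×2.05×3.0 + 29.9×336.0 = 10230 J
Heat the water can supply cooling to 0 °C: 248.2×4.15×46.9 = 48308.4 J > q₁, so all ice melts.
Energy balance: 248.2×4.15×(46.9 − T) = 10230 + 29.9×4.15×(T − 0)
1030.03(46.9 − T) = 10230 + 124.085 T
48308.4 − 10230 = 1154.115 T
T = 38078.4 / 1154.115 = 32.99 °C

T_f = 33.0 °C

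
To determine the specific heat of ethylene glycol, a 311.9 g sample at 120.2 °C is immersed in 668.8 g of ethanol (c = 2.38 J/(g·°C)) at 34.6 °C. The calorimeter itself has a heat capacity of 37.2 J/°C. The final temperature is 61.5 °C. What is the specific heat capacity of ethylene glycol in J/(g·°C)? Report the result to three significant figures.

q_gained = (668.8 × 2.38 + 37.2) × (61.5 − 34.6) = 43820 J
q_lost = 311.9 × c × (120.2 − 61.5) = 18308.53 c
Set equal: c = 43820 / 18308.53 = 2.39 J/(g·°C)

c = 2.39 J/(g·°C)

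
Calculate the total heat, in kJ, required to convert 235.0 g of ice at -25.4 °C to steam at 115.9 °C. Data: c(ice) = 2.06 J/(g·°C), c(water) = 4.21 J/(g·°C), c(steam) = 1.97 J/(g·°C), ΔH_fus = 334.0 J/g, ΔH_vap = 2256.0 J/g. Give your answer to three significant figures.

q = 727 kJ

q1 (heat ice -25.4→0.0 °C): 235.0 × 2.06 × 25.4 = 12296 J
q2 (melt at 0 °C): 235.0 × 334.0 = 78490 J
q3 (heat water 0.0→100.0 °C): 235.0 × 4.21 × 100.0 = 98935 J
q4 (vaporize at 100 °C): 235.0 × 2256.0 = 530160 J
q5 (heat steam 100.0→115.9 °C): 235.0 × 1.97 × 15.9 = 7361 J
Total: 12296 + 78490 + 98935 + 530160 + 7361 = 727242 J = 727 kJ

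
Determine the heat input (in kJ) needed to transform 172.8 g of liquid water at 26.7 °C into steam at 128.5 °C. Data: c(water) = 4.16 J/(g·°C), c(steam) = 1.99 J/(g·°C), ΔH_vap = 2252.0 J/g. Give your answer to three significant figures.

q = 452 kJ

q1 (heat water 26.7→100.0 °C): 172.8 × 4.16 × 73.3 = 52692 J
q2 (vaporize at 100 °C): 172.8 × 2252.0 = 389146 J
q3 (heat steam 100.0→128.5 °C): 172.8 × 1.99 × 28.5 = 9800 J
Total: 52692 + 389146 + 9800 = 451638 J = 452 kJ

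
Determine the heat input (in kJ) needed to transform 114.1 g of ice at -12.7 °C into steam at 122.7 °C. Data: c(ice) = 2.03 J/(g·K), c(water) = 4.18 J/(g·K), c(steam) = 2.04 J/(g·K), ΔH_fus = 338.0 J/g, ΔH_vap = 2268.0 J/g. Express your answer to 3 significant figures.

q = 353 kJ

q1 (heat ice -12.7→0.0 °C): 114.1 × 2.03 × 12.7 = 2942 J
q2 (melt at 0 °C): 114.1 × 338.0 = 38566 J
q3 (heat water 0.0→100.0 °C): 114.1 × 4.18 × 100.0 = 47694 J
q4 (vaporize at 100 °C): 114.1 × 2268.0 = 258779 J
q5 (heat steam 100.0→122.7 °C): 114.1 × 2.04 × 22.7 = 5284 J
Total: 2942 + 38566 + 47694 + 258779 + 5284 = 353265 J = 353 kJ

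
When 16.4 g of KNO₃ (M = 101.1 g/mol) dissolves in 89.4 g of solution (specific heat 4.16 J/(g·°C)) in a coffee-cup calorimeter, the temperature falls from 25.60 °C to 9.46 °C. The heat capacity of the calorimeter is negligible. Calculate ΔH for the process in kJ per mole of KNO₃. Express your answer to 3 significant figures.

|ΔT| = |9.46 − 25.60| = 16.14 °C
|q_surr| = (89.4 × 4.16) × 16.14 = 371.904 × 16.14 = 6003 J
n(KNO₃) = 16.4 / 101.1 = 0.1622 mol
Temperature fell, so q_rxn = +|q_surr| = 6.003 kJ
ΔH = q_rxn / n = 37.01 kJ/mol

ΔH = 37.0 kJ/mol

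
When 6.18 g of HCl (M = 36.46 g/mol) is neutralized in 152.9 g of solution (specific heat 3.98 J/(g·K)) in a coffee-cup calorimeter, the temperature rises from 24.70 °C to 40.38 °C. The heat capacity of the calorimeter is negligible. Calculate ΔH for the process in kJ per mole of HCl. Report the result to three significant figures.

ΔH = -56.3 kJ/mol

|ΔT| = |40.38 − 24.70| = 15.68 °C
|q_surr| = (152.9 × 3.98) × 15.68 = 608.542 × 15.68 = 9542 J
n(HCl) = 6.18 / 36.46 = 0.1695 mol
Temperature rose, so q_rxn = −|q_surr| = -9.542 kJ
ΔH = q_rxn / n = -56.29 kJ/mol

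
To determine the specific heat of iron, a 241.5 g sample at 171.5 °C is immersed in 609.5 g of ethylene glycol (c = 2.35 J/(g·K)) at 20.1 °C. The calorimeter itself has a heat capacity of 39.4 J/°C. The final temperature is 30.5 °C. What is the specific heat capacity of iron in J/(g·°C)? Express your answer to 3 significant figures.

q_gained = (609.5 × 2.35 + 39.4) × (30.5 − 20.1) = 15306 J
q_lost = 241.5 × c × (171.5 − 30.5) = 34051.5 c
Set equal: c = 15306 / 34051.5 = 0.449 J/(g·°C)

c = 0.449 J/(g·°C)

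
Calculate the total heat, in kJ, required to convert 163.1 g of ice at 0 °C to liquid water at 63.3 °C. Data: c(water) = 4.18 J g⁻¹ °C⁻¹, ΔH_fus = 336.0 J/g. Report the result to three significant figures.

q1 (melt at 0 °C): 163.1 × 336.0 = 54802 J
q2 (heat water 0.0→63.3 °C): 163.1 × 4.18 × 63.3 = 43155 J
Total: 54802 + 43155 = 97957 J = 98.0 kJ

q = 98.0 kJ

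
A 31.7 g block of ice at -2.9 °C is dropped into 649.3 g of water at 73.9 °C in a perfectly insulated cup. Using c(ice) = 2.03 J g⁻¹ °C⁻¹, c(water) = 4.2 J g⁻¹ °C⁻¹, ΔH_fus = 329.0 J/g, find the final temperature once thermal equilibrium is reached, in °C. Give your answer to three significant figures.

T_f = 66.7 °C

Heat to bring ice to 0 °C and melt it: q₁ = 31.7×2.03×2.9 + 31.7×329.0 = 10616 J
Heat the water can supply cooling to 0 °C: 649.3×4.2×73.9 = 201530 J > q₁, so all ice melts.
Energy balance: 649.3×4.2×(73.9 − T) = 10616 + 31.7×4.2×(T − 0)
2727.06(73.9 − T) = 10616 + 133.14 T
201530 − 10616 = 2860.20 T
T = 190914 / 2860.20 = 66.748 °C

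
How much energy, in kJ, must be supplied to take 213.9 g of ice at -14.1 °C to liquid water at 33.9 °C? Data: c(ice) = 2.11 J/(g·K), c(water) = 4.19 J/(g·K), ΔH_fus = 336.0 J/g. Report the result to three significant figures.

q1 (heat ice -14.1→0.0 °C): 213.9 × 2.11 × 14.1 = 6364 J
q2 (melt at 0 °C): 213.9 × 336.0 = 71870 J
q3 (heat water 0.0→33.9 °C): 213.9 × 4.19 × 33.9 = 30383 J
Total: 6364 + 71870 + 30383 = 108617 J = 109 kJ

q = 109 kJ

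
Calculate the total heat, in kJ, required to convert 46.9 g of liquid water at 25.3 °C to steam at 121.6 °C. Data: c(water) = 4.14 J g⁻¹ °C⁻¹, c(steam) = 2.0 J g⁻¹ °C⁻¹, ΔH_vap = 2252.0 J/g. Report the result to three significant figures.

q = 122 kJ

q1 (heat water 25.3→100.0 °C): 46.9 × 4.14 × 74.7 = 14504 J
q2 (vaporize at 100 °C): 46.9 × 2252.0 = 105619 J
q3 (heat steam 100.0→121.6 °C): 46.9 × 2.0 × 21.6 = 2026 J
Total: 14504 + 105619 + 2026 = 122149 J = 122 kJ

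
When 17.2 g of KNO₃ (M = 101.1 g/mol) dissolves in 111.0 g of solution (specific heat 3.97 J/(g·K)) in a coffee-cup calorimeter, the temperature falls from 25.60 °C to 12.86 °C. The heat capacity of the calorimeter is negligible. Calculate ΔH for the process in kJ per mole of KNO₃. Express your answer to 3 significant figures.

|ΔT| = |12.86 − 25.60| = 12.74 °C
|q_surr| = (111.0 × 3.97) × 12.74 = 440.67 × 12.74 = 5614 J
n(KNO₃) = 17.2 / 101.1 = 0.1701 mol
Temperature fell, so q_rxn = +|q_surr| = 5.614 kJ
ΔH = q_rxn / n = 33.00 kJ/mol

ΔH = 33.0 kJ/mol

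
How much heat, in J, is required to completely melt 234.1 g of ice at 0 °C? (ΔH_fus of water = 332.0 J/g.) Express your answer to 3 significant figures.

q = 77700 J

q = m × ΔH_fus = 234.1 × 332.0 = 77720 J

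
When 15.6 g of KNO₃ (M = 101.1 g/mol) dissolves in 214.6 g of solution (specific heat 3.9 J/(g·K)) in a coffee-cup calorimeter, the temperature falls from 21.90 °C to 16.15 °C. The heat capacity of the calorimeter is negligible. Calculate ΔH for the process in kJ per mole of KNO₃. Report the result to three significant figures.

ΔH = 31.2 kJ/mol

|ΔT| = |16.15 − 21.90| = 5.75 °C
|q_surr| = (214.6 × 3.9) × 5.75 = 836.94 × 5.75 = 4812 J
n(KNO₃) = 15.6 / 101.1 = 0.1543 mol
Temperature fell, so q_rxn = +|q_surr| = 4.812 kJ
ΔH = q_rxn / n = 31.19 kJ/mol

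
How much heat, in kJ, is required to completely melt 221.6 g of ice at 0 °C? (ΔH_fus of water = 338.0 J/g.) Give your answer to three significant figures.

q = m × ΔH_fus = 221.6 × 338.0 = 74900 J = 74.9 kJ

q = 74.9 kJ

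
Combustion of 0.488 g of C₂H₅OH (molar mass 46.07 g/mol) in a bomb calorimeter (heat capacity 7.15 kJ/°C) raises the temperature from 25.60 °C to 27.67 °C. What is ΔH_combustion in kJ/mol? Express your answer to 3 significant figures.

ΔH = -1400 kJ/mol

ΔT = 27.67 − 25.60 = 2.07 °C
q_cal = C_cal × ΔT = 7.15 × 2.07 = 14.8005 kJ
n = 0.488 / 46.07 = 0.01059 mol
q_rxn = −q_cal = -14.8005 kJ
ΔH = -14.8005 / 0.01059 = -1398 kJ/mol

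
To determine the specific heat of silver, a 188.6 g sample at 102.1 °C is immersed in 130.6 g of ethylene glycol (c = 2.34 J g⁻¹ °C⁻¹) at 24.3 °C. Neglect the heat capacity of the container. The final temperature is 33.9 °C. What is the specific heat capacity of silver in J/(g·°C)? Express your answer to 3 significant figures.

q_gained = (130.6 × 2.34) × (33.9 − 24.3) = 2934 J
q_lost = 188.6 × c × (102.1 − 33.9) = 12862.52 c
Set equal: c = 2934 / 12862.52 = 0.228 J/(g·°C)

c = 0.228 J/(g·°C)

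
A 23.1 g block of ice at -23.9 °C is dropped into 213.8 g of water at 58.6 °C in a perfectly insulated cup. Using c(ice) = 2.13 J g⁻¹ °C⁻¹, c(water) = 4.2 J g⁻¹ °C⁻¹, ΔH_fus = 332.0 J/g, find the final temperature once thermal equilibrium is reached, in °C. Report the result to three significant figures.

Heat to bring ice to 0 °C and melt it: q₁ = 23.1×2.13×23.9 + 23.1×332.0 = 8845.2 J
Heat the water can supply cooling to 0 °C: 213.8×4.2×58.6 = 52620.5 J > q₁, so all ice melts.
Energy balance: 213.8×4.2×(58.6 − T) = 8845.2 + 23.1×4.2×(T − 0)
897.96(58.6 − T) = 8845.2 + 97.02 T
52620.5 − 8845.2 = 994.98 T
T = 43775.3 / 994.98 = 44.00 °C

T_f = 44.0 °C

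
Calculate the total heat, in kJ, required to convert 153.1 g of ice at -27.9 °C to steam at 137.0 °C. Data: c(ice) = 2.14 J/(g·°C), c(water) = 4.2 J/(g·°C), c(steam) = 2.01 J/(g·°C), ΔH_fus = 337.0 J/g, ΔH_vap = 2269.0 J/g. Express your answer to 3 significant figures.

q = 484 kJ

q1 (heat ice -27.9→0.0 °C): 153.1 × 2.14 × 27.9 = 9141 J
q2 (melt at 0 °C): 153.1 × 337.0 = 51595 J
q3 (heat water 0.0→100.0 °C): 153.1 × 4.2 × 100.0 = 64302 J
q4 (vaporize at 100 °C): 153.1 × 2269.0 = 347384 J
q5 (heat steam 100.0→137.0 °C): 153.1 × 2.01 × 37.0 = 11386 J
Total: 9141 + 51595 + 64302 + 347384 + 11386 = 483808 J = 484 kJ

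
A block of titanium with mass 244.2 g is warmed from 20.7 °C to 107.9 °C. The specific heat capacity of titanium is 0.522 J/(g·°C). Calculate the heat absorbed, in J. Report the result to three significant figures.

q = m c ΔT = 244.2 × 0.522 × (107.9 − 20.7)
q = 244.2 × 0.522 × 87.2 = 11120 J

q = 11100 J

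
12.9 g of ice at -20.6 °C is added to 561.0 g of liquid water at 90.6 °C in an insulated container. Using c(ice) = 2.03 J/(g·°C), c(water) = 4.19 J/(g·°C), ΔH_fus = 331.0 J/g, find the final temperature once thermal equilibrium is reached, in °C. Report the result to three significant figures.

Heat to bring ice to 0 °C and melt it: q₁ = 12.9×2.03×20.6 + 12.9×331.0 = 4809.4 J
Heat the water can supply cooling to 0 °C: 561.0×4.19×90.6 = 212963 J > q₁, so all ice melts.
Energy balance: 561.0×4.19×(90.6 − T) = 4809.4 + 12.9×4.19×(T − 0)
2350.59(90.6 − T) = 4809.4 + 54.051 T
212963 − 4809.4 = 2404.641 T
T = 208153.6 / 2404.641 = 86.56 °C

T_f = 86.6 °C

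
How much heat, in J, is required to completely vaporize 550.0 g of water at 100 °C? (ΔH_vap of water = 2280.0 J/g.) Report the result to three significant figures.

q = 1250000 J

q = m × ΔH_vap = 550.0 × 2280.0 = 1254000 J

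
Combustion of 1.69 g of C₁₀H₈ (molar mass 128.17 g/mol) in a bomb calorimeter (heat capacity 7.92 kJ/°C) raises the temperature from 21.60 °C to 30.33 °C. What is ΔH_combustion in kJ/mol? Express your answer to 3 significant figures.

ΔH = -5240 kJ/mol

ΔT = 30.33 − 21.60 = 8.73 °C
q_cal = C_cal × ΔT = 7.92 × 8.73 = 69.1416 kJ
n = 1.69 / 128.17 = 0.01319 mol
q_rxn = −q_cal = -69.1416 kJ
ΔH = -69.1416 / 0.01319 = -5242 kJ/mol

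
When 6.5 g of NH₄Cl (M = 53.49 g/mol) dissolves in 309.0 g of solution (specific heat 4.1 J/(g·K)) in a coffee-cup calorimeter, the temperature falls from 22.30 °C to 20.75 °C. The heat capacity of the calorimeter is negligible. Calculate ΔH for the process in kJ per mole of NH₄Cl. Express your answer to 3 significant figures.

|ΔT| = |20.75 − 22.30| = 1.55 °C
|q_surr| = (309.0 × 4.1) × 1.55 = 1266.9 × 1.55 = 1964 J
n(NH₄Cl) = 6.5 / 53.49 = 0.1215 mol
Temperature fell, so q_rxn = +|q_surr| = 1.964 kJ
ΔH = q_rxn / n = 16.16 kJ/mol

ΔH = 16.2 kJ/mol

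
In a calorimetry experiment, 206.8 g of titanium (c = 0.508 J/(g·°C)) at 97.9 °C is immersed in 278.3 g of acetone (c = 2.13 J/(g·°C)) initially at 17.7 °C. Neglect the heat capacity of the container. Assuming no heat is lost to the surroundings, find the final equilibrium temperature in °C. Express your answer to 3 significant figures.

Heat lost by titanium = heat gained by acetone.
(206.8)(0.508)(97.9 − T) = (278.3)(2.13)(T − 17.7)
105.0544 (97.9 − T) = 592.779 (T − 17.7)
10285 − 105.0544 T = 592.779 T − 10492
20777 = 697.8334 T
T = 29.77 °C

T_f = 29.8 °C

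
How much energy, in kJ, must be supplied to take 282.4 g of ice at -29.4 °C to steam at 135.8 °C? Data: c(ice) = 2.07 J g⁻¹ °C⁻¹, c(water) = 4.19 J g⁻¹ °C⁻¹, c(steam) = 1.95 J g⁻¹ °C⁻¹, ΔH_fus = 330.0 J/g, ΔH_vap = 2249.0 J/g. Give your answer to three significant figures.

q1 (heat ice -29.4→0.0 °C): 282.4 × 2.07 × 29.4 = 17186 J
q2 (melt at 0 °C): 282.4 × 330.0 = 93192 J
q3 (heat water 0.0→100.0 °C): 282.4 × 4.19 × 100.0 = 118326 J
q4 (vaporize at 100 °C): 282.4 × 2249.0 = 635118 J
q5 (heat steam 100.0→135.8 °C): 282.4 × 1.95 × 35.8 = 19714 J
Total: 17186 + 93192 + 118326 + 635118 + 19714 = 883536 J = 884 kJ

q = 884 kJ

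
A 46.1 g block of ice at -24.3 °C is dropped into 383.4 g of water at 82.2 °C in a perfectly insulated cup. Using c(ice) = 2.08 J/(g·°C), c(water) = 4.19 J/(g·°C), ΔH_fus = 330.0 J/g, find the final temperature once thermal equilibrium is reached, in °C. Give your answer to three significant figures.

Heat to bring ice to 0 °C and melt it: q₁ = 46.1×2.08×24.3 + 46.1×330.0 = 17543 J
Heat the water can supply cooling to 0 °C: 383.4×4.19×82.2 = 132050 J > q₁, so all ice melts.
Energy balance: 383.4×4.19×(82.2 − T) = 17543 + 46.1×4.19×(T − 0)
1606.446(82.2 − T) = 17543 + 193.159 T
132050 − 17543 = 1799.605 T
T = 114507 / 1799.605 = 63.63 °C

T_f = 63.6 °C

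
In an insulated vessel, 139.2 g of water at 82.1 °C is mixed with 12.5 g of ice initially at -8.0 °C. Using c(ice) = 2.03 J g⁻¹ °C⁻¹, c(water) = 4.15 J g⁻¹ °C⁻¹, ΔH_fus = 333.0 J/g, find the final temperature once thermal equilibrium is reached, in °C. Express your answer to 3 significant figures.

T_f = 68.4 °C

Heat to bring ice to 0 °C and melt it: q₁ = 12.5×2.03×8.0 + 12.5×333.0 = 4365.5 J
Heat the water can supply cooling to 0 °C: 139.2×4.15×82.1 = 47427.5 J > q₁, so all ice melts.
Energy balance: 139.2×4.15×(82.1 − T) = 4365.5 + 12.5×4.15×(T − 0)
577.68(82.1 − T) = 4365.5 + 51.875 T
47427.5 − 4365.5 = 629.555 T
T = 43062.0 / 629.555 = 68.40 °C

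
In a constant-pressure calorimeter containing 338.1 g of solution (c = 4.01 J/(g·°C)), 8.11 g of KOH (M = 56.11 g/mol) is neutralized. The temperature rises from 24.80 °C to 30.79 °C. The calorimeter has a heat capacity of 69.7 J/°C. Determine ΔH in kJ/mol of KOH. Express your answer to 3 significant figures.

|ΔT| = |30.79 − 24.80| = 5.99 °C
|q_surr| = (338.1 × 4.01 + 69.7) × 5.99 = 1425.481 × 5.99 = 8539 J
n(KOH) = 8.11 / 56.11 = 0.1445 mol
Temperature rose, so q_rxn = −|q_surr| = -8.539 kJ
ΔH = q_rxn / n = -59.09 kJ/mol

ΔH = -59.1 kJ/mol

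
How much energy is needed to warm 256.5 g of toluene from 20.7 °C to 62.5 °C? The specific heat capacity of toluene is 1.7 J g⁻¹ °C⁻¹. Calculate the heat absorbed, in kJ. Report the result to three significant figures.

q = m c ΔT = 256.5 × 1.7 × (62.5 − 20.7)
q = 256.5 × 1.7 × 41.8 = 18230 J = 18.2 kJ

q = 18.2 kJ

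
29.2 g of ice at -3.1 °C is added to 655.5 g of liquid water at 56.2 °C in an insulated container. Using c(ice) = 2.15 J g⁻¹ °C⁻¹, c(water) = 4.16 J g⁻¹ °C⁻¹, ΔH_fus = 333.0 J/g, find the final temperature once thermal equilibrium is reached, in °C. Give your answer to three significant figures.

Heat to bring ice to 0 °C and melt it: q₁ = 29.2×2.15×3.1 + 29.2×333.0 = 9918.2 J
Heat the water can supply cooling to 0 °C: 655.5×4.16×56.2 = 153251 J > q₁, so all ice melts.
Energy balance: 655.5×4.16×(56.2 − T) = 9918.2 + 29.2×4.16×(T − 0)
2726.88(56.2 − T) = 9918.2 + 121.472 T
153251 − 9918.2 = 2848.352 T
T = 143332.8 / 2848.352 = 50.32 °C

T_f = 50.3 °C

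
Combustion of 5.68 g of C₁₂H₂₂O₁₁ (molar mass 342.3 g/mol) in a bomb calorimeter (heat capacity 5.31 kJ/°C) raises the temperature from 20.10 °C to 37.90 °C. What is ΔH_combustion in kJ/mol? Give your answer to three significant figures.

ΔT = 37.90 − 20.10 = 17.80 °C
q_cal = C_cal × ΔT = 5.31 × 17.80 = 94.518 kJ
n = 5.68 / 342.3 = 0.01659 mol
q_rxn = −q_cal = -94.518 kJ
ΔH = -94.518 / 0.01659 = -5697 kJ/mol

ΔH = -5700 kJ/mol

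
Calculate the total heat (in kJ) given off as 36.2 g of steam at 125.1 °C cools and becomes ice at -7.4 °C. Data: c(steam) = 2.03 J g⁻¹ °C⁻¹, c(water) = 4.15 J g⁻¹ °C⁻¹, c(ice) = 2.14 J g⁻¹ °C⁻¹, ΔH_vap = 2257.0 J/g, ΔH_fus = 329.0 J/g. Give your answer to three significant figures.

q1 (cool steam 125.1→100 °C): 36.2 × 2.03 × 25.1 = 1844 J
q2 (condense at 100 °C): 36.2 × 2257.0 = 81703 J
q3 (cool water 100→0 °C): 36.2 × 4.15 × 100.0 = 15023 J
q4 (freeze at 0 °C): 36.2 × 329.0 = 11910 J
q5 (cool ice 0→-7.4 °C): 36.2 × 2.14 × 7.4 = 573 J
Total: 1844 + 81703 + 15023 + 11910 + 573 = 111053 J = 111 kJ

q = 111 kJ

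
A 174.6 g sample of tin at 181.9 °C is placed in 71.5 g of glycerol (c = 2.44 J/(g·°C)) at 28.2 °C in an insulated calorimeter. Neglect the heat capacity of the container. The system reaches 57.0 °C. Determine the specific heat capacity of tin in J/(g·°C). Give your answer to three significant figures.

q_gained = (71.5 × 2.44) × (57.0 − 28.2) = 5024 J
q_lost = 174.6 × c × (181.9 − 57.0) = 21807.54 c
Set equal: c = 5024 / 21807.54 = 0.230 J/(g·°C)

c = 0.230 J/(g·°C)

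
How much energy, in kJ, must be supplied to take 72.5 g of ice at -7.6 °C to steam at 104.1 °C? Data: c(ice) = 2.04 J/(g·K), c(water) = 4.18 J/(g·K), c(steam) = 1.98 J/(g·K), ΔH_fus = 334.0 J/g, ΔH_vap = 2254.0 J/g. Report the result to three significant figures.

q = 220 kJ

q1 (heat ice -7.6→0.0 °C): 72.5 × 2.04 × 7.6 = 1124 J
q2 (melt at 0 °C): 72.5 × 334.0 = 24215 J
q3 (heat water 0.0→100.0 °C): 72.5 × 4.18 × 100.0 = 30305 J
q4 (vaporize at 100 °C): 72.5 × 2254.0 = 163415 J
q5 (heat steam 100.0→104.1 °C): 72.5 × 1.98 × 4.1 = 589 J
Total: 1124 + 24215 + 30305 + 163415 + 589 = 219648 J = 220 kJ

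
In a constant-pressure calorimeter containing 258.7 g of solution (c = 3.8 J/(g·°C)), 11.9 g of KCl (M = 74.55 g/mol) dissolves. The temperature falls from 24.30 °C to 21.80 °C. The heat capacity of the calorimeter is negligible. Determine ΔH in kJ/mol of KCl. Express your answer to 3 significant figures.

ΔH = 15.4 kJ/mol

|ΔT| = |21.80 − 24.30| = 2.50 °C
|q_surr| = (258.7 × 3.8) × 2.50 = 983.06 × 2.50 = 2458 J
n(KCl) = 11.9 / 74.55 = 0.1596 mol
Temperature fell, so q_rxn = +|q_surr| = 2.458 kJ
ΔH = q_rxn / n = 15.40 kJ/mol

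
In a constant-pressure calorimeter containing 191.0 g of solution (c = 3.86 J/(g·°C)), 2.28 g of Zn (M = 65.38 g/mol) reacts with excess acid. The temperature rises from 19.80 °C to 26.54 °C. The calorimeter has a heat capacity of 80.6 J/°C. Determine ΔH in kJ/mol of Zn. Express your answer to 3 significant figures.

ΔH = -158 kJ/mol

|ΔT| = |26.54 − 19.80| = 6.74 °C
|q_surr| = (191.0 × 3.86 + 80.6) × 6.74 = 817.86 × 6.74 = 5512 J
n(Zn) = 2.28 / 65.38 = 0.03487 mol
Temperature rose, so q_rxn = −|q_surr| = -5.512 kJ
ΔH = q_rxn / n = -158.1 kJ/mol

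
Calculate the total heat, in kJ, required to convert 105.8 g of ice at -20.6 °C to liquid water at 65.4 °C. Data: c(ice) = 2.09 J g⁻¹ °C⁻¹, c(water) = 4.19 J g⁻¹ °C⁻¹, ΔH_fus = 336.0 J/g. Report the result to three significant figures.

q = 69.1 kJ

q1 (heat ice -20.6→0.0 °C): 105.8 × 2.09 × 20.6 = 4555 J
q2 (melt at 0 °C): 105.8 × 336.0 = 35549 J
q3 (heat water 0.0→65.4 °C): 105.8 × 4.19 × 65.4 = 28992 J
Total: 4555 + 35549 + 28992 = 69096 J = 69.1 kJ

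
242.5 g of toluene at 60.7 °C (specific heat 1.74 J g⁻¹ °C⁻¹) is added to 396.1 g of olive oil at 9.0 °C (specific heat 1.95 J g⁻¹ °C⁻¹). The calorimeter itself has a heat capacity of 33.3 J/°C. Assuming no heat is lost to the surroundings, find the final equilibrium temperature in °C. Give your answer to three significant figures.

Heat lost by toluene = heat gained by olive oil + calorimeter.
(242.5)(1.74)(60.7 − T) = [(396.1)(1.95) + 33.3](T − 9.0)
421.95 (60.7 − T) = 805.695 (T − 9.0)
25612 − 421.95 T = 805.695 T − 7251.3
32863.3 = 1227.645 T
T = 26.77 °C

T_f = 26.8 °C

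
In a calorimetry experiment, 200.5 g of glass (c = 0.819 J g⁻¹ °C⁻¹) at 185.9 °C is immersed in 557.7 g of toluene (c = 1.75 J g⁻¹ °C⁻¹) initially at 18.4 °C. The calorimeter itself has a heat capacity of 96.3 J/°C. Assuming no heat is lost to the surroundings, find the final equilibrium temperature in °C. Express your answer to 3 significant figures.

T_f = 40.6 °C

Heat lost by glass = heat gained by toluene + calorimeter.
(200.5)(0.819)(185.9 − T) = [(557.7)(1.75) + 96.3](T − 18.4)
164.2095 (185.9 − T) = 1072.275 (T − 18.4)
30527 − 164.2095 T = 1072.275 T − 19730
50257 = 1236.4845 T
T = 40.645 °C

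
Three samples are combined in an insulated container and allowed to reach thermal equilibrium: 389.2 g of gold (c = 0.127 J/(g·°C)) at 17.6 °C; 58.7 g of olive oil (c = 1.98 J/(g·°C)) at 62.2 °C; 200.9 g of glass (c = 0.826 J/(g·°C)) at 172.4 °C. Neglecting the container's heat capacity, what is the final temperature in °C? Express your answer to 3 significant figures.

T_f = 111 °C

Σ mᵢcᵢ(T − Tᵢ) = 0  ⇒  T = Σ mᵢcᵢTᵢ / Σ mᵢcᵢ
Σ mᵢcᵢ = 389.2×0.127 + 58.7×1.98 + 200.9×0.826 = 331.5978
Σ mᵢcᵢTᵢ = 49.4284×17.6 + 116.226×62.2 + 165.9434×172.4 = 36708
T = 36708 / 331.5978 = 110.7 °C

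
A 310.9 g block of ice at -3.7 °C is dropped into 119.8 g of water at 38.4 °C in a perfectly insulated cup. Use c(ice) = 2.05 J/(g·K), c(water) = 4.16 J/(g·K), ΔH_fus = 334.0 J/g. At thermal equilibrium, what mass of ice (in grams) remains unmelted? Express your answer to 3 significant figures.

m_ice remaining = 261 g

Heat to warm all ice to 0 °C: 310.9×2.05×3.7 = 2358.2 J
Heat released by water cooling to 0 °C: 119.8×4.16×38.4 = 19137 J
19137 J < 2358.2 + 310.9×334.0 = 106198.8 J, so not all ice melts; final T = 0 °C.
Heat left for melting: 19137 − 2358.2 = 16778.8 J
Mass melted = 16778.8 / 334.0 = 50.24 g
Ice remaining = 310.9 − 50.24 = 260.66 g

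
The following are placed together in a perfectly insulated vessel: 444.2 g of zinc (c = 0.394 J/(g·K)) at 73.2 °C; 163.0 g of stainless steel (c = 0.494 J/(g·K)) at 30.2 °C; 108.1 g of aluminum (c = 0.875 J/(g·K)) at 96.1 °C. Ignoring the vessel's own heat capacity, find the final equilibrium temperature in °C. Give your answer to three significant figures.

T_f = 69.5 °C

Σ mᵢcᵢ(T − Tᵢ) = 0  ⇒  T = Σ mᵢcᵢTᵢ / Σ mᵢcᵢ
Σ mᵢcᵢ = 444.2×0.394 + 163.0×0.494 + 108.1×0.875 = 350.1243
Σ mᵢcᵢTᵢ = 175.0148×73.2 + 80.522×30.2 + 94.5875×96.1 = 24333
T = 24333 / 350.1243 = 69.50 °C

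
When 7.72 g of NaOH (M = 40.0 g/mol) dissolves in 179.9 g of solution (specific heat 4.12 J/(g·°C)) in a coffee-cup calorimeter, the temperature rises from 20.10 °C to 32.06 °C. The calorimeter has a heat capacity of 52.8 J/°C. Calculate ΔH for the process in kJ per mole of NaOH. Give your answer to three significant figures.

|ΔT| = |32.06 − 20.10| = 11.96 °C
|q_surr| = (179.9 × 4.12 + 52.8) × 11.96 = 793.988 × 11.96 = 9496 J
n(NaOH) = 7.72 / 40.0 = 0.1930 mol
Temperature rose, so q_rxn = −|q_surr| = -9.496 kJ
ΔH = q_rxn / n = -49.20 kJ/mol

ΔH = -49.2 kJ/mol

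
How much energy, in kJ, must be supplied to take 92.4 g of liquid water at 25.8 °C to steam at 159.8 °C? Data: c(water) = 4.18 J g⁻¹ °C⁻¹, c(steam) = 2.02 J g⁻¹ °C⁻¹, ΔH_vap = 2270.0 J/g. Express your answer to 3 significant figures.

q = 250 kJ

q1 (heat water 25.8→100.0 °C): 92.4 × 4.18 × 74.2 = 28658 J
q2 (vaporize at 100 °C): 92.4 × 2270.0 = 209748 J
q3 (heat steam 100.0→159.8 °C): 92.4 × 2.02 × 59.8 = 11162 J
Total: 28658 + 209748 + 11162 = 249568 J = 250 kJ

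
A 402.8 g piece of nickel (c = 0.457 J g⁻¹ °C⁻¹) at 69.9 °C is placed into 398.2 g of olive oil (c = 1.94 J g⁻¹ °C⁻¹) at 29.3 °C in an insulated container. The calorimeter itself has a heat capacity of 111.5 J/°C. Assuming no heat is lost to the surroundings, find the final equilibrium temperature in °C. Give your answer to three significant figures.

T_f = 36.3 °C

Heat lost by nickel = heat gained by olive oil + calorimeter.
(402.8)(0.457)(69.9 − T) = [(398.2)(1.94) + 111.5](T − 29.3)
184.0796 (69.9 − T) = 884.008 (T − 29.3)
12867 − 184.0796 T = 884.008 T − 25901
38768 = 1068.0876 T
T = 36.30 °C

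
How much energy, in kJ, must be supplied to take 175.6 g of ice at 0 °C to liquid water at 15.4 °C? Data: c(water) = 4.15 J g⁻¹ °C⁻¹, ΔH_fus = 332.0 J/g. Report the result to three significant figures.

q1 (melt at 0 °C): 175.6 × 332.0 = 58299 J
q2 (heat water 0.0→15.4 °C): 175.6 × 4.15 × 15.4 = 11223 J
Total: 58299 + 11223 = 69522 J = 69.5 kJ

q = 69.5 kJ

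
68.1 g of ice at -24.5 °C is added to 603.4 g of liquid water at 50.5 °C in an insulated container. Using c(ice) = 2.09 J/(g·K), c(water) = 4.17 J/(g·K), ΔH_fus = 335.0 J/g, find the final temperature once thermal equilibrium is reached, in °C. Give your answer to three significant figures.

Heat to bring ice to 0 °C and melt it: q₁ = 68.1×2.09×24.5 + 68.1×335.0 = 26301 J
Heat the water can supply cooling to 0 °C: 603.4×4.17×50.5 = 127067 J > q₁, so all ice melts.
Energy balance: 603.4×4.17×(50.5 − T) = 26301 + 68.1×4.17×(T − 0)
2516.178(50.5 − T) = 26301 + 283.977 T
127067 − 26301 = 2800.155 T
T = 100766 / 2800.155 = 35.99 °C

T_f = 36.0 °C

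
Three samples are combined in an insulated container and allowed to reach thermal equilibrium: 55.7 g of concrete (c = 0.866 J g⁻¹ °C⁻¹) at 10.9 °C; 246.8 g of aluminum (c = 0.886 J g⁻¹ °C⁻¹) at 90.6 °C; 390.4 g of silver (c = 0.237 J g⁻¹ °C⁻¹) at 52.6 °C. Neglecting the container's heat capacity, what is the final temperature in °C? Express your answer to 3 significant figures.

Σ mᵢcᵢ(T − Tᵢ) = 0  ⇒  T = Σ mᵢcᵢTᵢ / Σ mᵢcᵢ
Σ mᵢcᵢ = 55.7×0.866 + 246.8×0.886 + 390.4×0.237 = 359.4258
Σ mᵢcᵢTᵢ = 48.2362×10.9 + 218.6648×90.6 + 92.5248×52.6 = 25204
T = 25204 / 359.4258 = 70.12 °C

T_f = 70.1 °C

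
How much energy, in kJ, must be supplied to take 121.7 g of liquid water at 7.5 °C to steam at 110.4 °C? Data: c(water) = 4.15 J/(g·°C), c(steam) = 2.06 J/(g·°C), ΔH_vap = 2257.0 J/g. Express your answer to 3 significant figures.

q = 324 kJ

q1 (heat water 7.5→100.0 °C): 121.7 × 4.15 × 92.5 = 46718 J
q2 (vaporize at 100 °C): 121.7 × 2257.0 = 274677 J
q3 (heat steam 100.0→110.4 °C): 121.7 × 2.06 × 10.4 = 2607 J
Total: 46718 + 274677 + 2607 = 324002 J = 324 kJ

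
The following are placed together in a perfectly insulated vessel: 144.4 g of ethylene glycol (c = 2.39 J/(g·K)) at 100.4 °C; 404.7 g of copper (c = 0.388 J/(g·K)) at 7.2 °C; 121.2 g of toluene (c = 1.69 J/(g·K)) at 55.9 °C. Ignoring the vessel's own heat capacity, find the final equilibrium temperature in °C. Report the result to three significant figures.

T_f = 66.8 °C

Σ mᵢcᵢ(T − Tᵢ) = 0  ⇒  T = Σ mᵢcᵢTᵢ / Σ mᵢcᵢ
Σ mᵢcᵢ = 144.4×2.39 + 404.7×0.388 + 121.2×1.69 = 706.9676
Σ mᵢcᵢTᵢ = 345.116×100.4 + 157.0236×7.2 + 204.828×55.9 = 47230
T = 47230 / 706.9676 = 66.81 °C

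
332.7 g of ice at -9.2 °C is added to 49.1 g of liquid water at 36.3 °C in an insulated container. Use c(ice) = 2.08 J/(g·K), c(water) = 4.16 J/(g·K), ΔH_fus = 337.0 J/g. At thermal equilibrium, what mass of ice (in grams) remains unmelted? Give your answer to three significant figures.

Heat to warm all ice to 0 °C: 332.7×2.08×9.2 = 6366.5 J
Heat released by water cooling to 0 °C: 49.1×4.16×36.3 = 7414.5 J
7414.5 J < 6366.5 + 332.7×337.0 = 118486.4 J, so not all ice melts; final T = 0 °C.
Heat left for melting: 7414.5 − 6366.5 = 1048.0 J
Mass melted = 1048.0 / 337.0 = 3.110 g
Ice remaining = 332.7 − 3.110 = 329.590 g

m_ice remaining = 330 g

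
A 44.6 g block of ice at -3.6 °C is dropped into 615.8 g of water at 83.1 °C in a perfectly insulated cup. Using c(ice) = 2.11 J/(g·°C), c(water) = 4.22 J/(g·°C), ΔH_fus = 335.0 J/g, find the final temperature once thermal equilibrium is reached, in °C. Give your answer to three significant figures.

Heat to bring ice to 0 °C and melt it: q₁ = 44.6×2.11×3.6 + 44.6×335.0 = 15280 J
Heat the water can supply cooling to 0 °C: 615.8×4.22×83.1 = 215950 J > q₁, so all ice melts.
Energy balance: 615.8×4.22×(83.1 − T) = 15280 + 44.6×4.22×(T − 0)
2598.676(83.1 − T) = 15280 + 188.212 T
215950 − 15280 = 2786.888 T
T = 200670 / 2786.888 = 72.01 °C

T_f = 72.0 °C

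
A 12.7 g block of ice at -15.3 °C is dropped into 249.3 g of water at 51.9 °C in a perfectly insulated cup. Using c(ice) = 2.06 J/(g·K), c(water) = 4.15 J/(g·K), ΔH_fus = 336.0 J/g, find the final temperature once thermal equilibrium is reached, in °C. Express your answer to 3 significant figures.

T_f = 45.1 °C

Heat to bring ice to 0 °C and melt it: q₁ = 12.7×2.06×15.3 + 12.7×336.0 = 4667.5 J
Heat the water can supply cooling to 0 °C: 249.3×4.15×51.9 = 53695.5 J > q₁, so all ice melts.
Energy balance: 249.3×4.15×(51.9 − T) = 4667.5 + 12.7×4.15×(T − 0)
1034.595(51.9 − T) = 4667.5 + 52.705 T
53695.5 − 4667.5 = 1087.300 T
T = 49028.0 / 1087.300 = 45.09 °C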